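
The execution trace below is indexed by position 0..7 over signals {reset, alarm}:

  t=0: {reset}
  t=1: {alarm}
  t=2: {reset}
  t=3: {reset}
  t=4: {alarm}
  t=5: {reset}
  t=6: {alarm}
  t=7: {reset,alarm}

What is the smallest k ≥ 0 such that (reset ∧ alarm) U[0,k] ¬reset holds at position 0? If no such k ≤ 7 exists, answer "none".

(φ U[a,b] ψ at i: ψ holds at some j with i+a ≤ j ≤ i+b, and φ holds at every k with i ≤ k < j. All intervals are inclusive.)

Need earliest j ≥ 0 with ¬reset, and (reset ∧ alarm) at every k in [0,j-1].
  j=0: rhs fails.
  j=1: rhs holds but lhs fails at k=0.
  j=2: rhs fails.
  j=3: rhs fails.
  j=4: rhs holds but lhs fails at k=0.
  j=5: rhs fails.
  j=6: rhs holds but lhs fails at k=0.
  j=7: rhs fails.
No witness within the range → none.

none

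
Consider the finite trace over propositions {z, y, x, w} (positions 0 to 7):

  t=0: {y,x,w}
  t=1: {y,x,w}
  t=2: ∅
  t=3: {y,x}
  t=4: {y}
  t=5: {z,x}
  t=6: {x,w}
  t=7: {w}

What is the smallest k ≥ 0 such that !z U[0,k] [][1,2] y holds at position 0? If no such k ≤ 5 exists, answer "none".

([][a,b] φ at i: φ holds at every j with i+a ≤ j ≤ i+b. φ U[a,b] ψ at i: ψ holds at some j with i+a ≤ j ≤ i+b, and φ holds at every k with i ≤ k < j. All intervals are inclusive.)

Need earliest j ≥ 0 with [][1,2] y, and !z at every k in [0,j-1].
  j=0: rhs fails.
  j=1: rhs fails.
  j=2: rhs holds; lhs holds on [0,1]. k = 2.

2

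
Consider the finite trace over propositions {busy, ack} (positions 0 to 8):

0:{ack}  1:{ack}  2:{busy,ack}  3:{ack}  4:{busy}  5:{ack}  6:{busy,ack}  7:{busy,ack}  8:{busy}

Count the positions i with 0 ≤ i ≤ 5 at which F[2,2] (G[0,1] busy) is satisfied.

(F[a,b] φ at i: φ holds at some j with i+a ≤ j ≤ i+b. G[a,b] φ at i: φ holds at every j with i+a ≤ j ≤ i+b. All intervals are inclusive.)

Evaluate at each i in [0,5]:
  i=0: ✗ (none in [2,2])
  i=1: ✗ (none in [3,3])
  i=2: ✗ (none in [4,4])
  i=3: ✗ (none in [5,5])
  i=4: ✓ (witness j=6)
  i=5: ✓ (witness j=7)
Positions where it holds: {4, 5} → 2.

2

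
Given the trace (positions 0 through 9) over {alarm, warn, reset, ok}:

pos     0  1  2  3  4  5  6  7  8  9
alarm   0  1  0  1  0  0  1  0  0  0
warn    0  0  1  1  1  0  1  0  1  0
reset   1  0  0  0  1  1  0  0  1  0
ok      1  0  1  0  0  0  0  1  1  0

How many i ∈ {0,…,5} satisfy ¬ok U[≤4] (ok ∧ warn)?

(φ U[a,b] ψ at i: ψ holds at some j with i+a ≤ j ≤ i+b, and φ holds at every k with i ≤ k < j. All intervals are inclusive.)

2

Evaluate at each i in [0,5]:
  i=0: ✗ (lhs fails at k=0 before rhs at j=2)
  i=1: ✓ (rhs at j=2; lhs holds on [1,1])
  i=2: ✓ (rhs at j=2)
  i=3: ✗ (no rhs in [3,7])
  i=4: ✗ (lhs fails at k=7 before rhs at j=8)
  i=5: ✗ (lhs fails at k=7 before rhs at j=8)
Positions where it holds: {1, 2} → 2.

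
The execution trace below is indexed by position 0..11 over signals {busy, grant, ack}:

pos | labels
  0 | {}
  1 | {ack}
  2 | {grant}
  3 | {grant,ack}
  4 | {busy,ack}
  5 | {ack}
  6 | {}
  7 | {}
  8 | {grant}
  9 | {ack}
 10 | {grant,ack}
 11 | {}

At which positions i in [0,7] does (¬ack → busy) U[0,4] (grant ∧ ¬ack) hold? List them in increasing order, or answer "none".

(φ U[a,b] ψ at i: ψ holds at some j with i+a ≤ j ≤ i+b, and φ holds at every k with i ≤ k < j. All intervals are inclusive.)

Evaluate at each i in [0,7]:
  i=0: ✗ (lhs fails at k=0 before rhs at j=2)
  i=1: ✓ (rhs at j=2; lhs holds on [1,1])
  i=2: ✓ (rhs at j=2)
  i=3: ✗ (no rhs in [3,7])
  i=4: ✗ (lhs fails at k=6 before rhs at j=8)
  i=5: ✗ (lhs fails at k=6 before rhs at j=8)
  i=6: ✗ (lhs fails at k=6 before rhs at j=8)
  i=7: ✗ (lhs fails at k=7 before rhs at j=8)

1, 2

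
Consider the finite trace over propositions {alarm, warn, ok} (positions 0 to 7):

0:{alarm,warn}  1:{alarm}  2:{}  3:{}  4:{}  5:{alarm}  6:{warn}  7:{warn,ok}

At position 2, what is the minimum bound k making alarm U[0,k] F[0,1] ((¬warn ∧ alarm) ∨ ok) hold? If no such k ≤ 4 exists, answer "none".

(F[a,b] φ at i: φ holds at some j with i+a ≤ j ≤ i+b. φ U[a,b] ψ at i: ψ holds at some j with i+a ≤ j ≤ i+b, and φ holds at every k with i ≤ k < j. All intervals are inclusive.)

none

Need earliest j ≥ 2 with F[0,1] ((¬warn ∧ alarm) ∨ ok), and alarm at every k in [2,j-1].
  j=2: rhs fails.
  j=3: rhs fails.
  j=4: rhs holds but lhs fails at k=2.
  j=5: rhs holds but lhs fails at k=2.
  j=6: rhs holds but lhs fails at k=2.
No witness within the range → none.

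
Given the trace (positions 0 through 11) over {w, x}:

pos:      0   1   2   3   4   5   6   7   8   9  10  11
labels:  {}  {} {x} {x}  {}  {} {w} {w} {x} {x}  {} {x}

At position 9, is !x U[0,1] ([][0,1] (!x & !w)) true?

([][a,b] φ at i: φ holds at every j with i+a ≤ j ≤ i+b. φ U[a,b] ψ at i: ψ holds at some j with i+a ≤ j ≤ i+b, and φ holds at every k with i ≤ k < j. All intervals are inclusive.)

No

Need some j in [9,10] with [][0,1] (!x & !w), and !x at every k in [9,j-1].
  j=9: [][0,1] (!x & !w) — fails at 9.
  j=10: [][0,1] (!x & !w) — fails at 11.
No j in the window works → until fails.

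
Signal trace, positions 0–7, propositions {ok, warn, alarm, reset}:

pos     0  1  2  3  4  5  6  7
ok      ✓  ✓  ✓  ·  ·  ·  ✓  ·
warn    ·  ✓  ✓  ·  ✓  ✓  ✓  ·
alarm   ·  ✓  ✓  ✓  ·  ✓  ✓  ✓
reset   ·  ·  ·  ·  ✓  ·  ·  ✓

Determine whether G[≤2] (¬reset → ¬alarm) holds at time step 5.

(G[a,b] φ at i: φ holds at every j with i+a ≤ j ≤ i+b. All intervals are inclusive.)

No

Check (¬reset → ¬alarm) at every j in [5,7]:
  j=5: antecedent true; consequent false → ✗
  j=6: antecedent true; consequent false → ✗
  j=7: antecedent false → ✓
Fails at j=5 → formula fails.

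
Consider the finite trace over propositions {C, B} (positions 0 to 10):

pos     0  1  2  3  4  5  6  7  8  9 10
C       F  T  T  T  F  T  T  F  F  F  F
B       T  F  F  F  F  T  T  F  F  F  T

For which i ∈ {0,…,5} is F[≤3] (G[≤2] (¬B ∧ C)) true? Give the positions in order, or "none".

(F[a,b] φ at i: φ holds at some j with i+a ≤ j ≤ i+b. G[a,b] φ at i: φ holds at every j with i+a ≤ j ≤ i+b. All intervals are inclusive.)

0, 1

Evaluate at each i in [0,5]:
  i=0: ✓ (witness j=1)
  i=1: ✓ (witness j=1)
  i=2: ✗ (none in [2,5])
  i=3: ✗ (none in [3,6])
  i=4: ✗ (none in [4,7])
  i=5: ✗ (none in [5,8])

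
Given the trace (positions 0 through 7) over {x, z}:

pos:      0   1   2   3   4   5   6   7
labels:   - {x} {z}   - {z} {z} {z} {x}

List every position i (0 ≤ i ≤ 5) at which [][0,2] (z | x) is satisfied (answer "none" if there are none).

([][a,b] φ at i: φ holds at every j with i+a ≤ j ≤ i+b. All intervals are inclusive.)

4, 5

Evaluate at each i in [0,5]:
  i=0: ✗ (fails at j=0)
  i=1: ✗ (fails at j=3)
  i=2: ✗ (fails at j=3)
  i=3: ✗ (fails at j=3)
  i=4: ✓ (all of [4,6])
  i=5: ✓ (all of [5,7])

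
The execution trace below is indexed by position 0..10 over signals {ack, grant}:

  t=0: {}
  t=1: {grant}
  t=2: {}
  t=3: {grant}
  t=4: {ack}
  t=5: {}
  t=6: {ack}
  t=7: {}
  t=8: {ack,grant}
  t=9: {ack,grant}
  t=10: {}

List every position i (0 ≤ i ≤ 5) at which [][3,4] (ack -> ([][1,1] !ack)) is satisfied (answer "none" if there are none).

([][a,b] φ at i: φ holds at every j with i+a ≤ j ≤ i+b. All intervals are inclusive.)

0, 1, 2, 3

Evaluate at each i in [0,5]:
  i=0: ✓ (all of [3,4])
  i=1: ✓ (all of [4,5])
  i=2: ✓ (all of [5,6])
  i=3: ✓ (all of [6,7])
  i=4: ✗ (fails at j=8)
  i=5: ✗ (fails at j=8)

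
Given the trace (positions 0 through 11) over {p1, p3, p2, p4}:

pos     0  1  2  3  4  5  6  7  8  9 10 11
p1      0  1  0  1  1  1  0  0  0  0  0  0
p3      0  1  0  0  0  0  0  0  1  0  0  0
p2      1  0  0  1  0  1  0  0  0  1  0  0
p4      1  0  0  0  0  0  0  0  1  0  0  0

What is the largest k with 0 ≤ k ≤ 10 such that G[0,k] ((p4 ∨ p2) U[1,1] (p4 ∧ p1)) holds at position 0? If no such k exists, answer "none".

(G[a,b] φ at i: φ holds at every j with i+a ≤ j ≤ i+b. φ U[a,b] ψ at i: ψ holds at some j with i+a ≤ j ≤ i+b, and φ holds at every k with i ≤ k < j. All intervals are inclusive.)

((p4 ∨ p2) U[1,1] (p4 ∧ p1)) must hold from j=0 onward; find where it first fails.
  j=0: fails → no k works.

none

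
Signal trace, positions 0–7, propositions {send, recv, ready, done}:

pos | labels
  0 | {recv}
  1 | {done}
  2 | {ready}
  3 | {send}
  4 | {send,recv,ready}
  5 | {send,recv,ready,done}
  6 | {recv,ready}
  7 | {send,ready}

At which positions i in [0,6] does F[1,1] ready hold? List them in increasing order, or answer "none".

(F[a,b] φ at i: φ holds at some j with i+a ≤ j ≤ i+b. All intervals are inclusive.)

Evaluate at each i in [0,6]:
  i=0: ✗ (none in [1,1])
  i=1: ✓ (witness j=2)
  i=2: ✗ (none in [3,3])
  i=3: ✓ (witness j=4)
  i=4: ✓ (witness j=5)
  i=5: ✓ (witness j=6)
  i=6: ✓ (witness j=7)

1, 3, 4, 5, 6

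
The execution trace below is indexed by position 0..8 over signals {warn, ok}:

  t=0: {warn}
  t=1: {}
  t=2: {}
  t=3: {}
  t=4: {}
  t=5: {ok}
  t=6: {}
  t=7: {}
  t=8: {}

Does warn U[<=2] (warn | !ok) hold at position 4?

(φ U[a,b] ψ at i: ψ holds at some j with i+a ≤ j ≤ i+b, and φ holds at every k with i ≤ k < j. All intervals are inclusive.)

Need some j in [4,6] with (warn | !ok), and warn at every k in [4,j-1].
  j=4: (warn | !ok) holds; no prefix to check → satisfied.

Holds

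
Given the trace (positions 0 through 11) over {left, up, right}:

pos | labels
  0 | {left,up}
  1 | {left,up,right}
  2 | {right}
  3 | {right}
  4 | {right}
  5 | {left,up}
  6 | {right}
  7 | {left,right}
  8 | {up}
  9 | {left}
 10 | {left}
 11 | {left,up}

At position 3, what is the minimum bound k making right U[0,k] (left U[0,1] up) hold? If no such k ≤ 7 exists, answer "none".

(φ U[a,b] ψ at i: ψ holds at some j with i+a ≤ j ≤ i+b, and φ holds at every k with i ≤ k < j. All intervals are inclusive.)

Need earliest j ≥ 3 with (left U[0,1] up), and right at every k in [3,j-1].
  j=3: rhs fails.
  j=4: rhs fails.
  j=5: rhs holds; lhs holds on [3,4]. k = 2.

2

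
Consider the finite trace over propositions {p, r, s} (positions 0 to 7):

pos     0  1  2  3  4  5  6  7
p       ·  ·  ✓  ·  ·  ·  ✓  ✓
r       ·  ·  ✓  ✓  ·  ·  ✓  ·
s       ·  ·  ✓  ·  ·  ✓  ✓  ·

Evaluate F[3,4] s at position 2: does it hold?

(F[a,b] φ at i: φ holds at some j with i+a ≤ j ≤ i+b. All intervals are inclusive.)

Check s at each j in [5,6]:
  j=5: true
  j=6: true
Found at j=5 → formula holds.

Holds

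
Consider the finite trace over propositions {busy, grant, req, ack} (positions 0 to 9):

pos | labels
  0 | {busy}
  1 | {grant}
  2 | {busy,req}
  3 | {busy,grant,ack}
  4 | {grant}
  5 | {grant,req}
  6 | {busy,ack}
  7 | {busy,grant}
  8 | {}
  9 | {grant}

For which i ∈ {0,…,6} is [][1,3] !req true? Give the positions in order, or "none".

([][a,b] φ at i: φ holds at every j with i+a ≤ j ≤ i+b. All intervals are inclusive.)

Evaluate at each i in [0,6]:
  i=0: ✗ (fails at j=2)
  i=1: ✗ (fails at j=2)
  i=2: ✗ (fails at j=5)
  i=3: ✗ (fails at j=5)
  i=4: ✗ (fails at j=5)
  i=5: ✓ (all of [6,8])
  i=6: ✓ (all of [7,9])

5, 6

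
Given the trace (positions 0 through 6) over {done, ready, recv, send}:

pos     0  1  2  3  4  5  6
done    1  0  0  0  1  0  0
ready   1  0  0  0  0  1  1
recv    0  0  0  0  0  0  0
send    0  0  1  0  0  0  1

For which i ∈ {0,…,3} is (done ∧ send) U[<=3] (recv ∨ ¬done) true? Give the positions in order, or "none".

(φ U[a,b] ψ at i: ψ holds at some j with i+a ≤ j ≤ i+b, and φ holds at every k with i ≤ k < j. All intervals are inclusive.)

Evaluate at each i in [0,3]:
  i=0: ✗ (lhs fails at k=0 before rhs at j=1)
  i=1: ✓ (rhs at j=1)
  i=2: ✓ (rhs at j=2)
  i=3: ✓ (rhs at j=3)

1, 2, 3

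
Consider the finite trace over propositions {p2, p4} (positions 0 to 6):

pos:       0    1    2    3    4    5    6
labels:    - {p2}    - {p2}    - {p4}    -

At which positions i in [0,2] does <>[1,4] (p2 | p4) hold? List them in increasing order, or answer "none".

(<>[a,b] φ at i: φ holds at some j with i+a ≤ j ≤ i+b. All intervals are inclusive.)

Evaluate at each i in [0,2]:
  i=0: ✓ (witness j=1)
  i=1: ✓ (witness j=3)
  i=2: ✓ (witness j=3)

0, 1, 2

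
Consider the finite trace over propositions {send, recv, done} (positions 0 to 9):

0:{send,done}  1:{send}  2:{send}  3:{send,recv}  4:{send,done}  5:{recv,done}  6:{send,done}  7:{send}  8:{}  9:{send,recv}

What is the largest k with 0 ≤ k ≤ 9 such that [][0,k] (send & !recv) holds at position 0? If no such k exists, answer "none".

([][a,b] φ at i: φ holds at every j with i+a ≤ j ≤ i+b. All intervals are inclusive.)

2

(send & !recv) must hold from j=0 onward; find where it first fails.
  j=0: holds
  j=1: holds
  j=2: holds
  j=3: fails
Holds on [0,2], so largest k = 2.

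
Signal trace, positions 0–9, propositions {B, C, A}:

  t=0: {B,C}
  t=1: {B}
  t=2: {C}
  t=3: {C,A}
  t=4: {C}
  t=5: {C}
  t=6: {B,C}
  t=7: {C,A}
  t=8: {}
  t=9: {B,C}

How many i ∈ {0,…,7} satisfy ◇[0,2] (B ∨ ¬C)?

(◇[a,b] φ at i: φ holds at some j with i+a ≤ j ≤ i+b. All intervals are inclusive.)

6

Evaluate at each i in [0,7]:
  i=0: ✓ (witness j=0)
  i=1: ✓ (witness j=1)
  i=2: ✗ (none in [2,4])
  i=3: ✗ (none in [3,5])
  i=4: ✓ (witness j=6)
  i=5: ✓ (witness j=6)
  i=6: ✓ (witness j=6)
  i=7: ✓ (witness j=8)
Positions where it holds: {0, 1, 4, 5, 6, 7} → 6.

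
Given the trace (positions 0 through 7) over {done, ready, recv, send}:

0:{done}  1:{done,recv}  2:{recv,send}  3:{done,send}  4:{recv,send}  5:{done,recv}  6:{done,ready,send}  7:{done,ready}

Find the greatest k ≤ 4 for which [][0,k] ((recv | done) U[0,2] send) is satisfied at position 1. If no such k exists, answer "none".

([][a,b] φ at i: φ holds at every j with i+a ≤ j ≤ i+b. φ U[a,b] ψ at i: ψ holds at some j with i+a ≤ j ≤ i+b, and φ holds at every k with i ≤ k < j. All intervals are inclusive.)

4

((recv | done) U[0,2] send) must hold from j=1 onward; find where it first fails.
  j=1: holds
  j=2: holds
  j=3: holds
  j=4: holds
  j=5: holds
Holds through j=5; largest k = 4.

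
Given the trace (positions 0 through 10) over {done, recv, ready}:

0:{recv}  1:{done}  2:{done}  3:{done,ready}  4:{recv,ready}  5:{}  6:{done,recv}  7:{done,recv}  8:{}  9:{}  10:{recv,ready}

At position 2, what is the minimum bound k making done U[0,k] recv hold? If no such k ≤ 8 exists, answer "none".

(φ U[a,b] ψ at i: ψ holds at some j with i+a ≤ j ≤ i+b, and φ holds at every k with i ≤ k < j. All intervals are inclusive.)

Need earliest j ≥ 2 with recv, and done at every k in [2,j-1].
  j=2: rhs fails.
  j=3: rhs fails.
  j=4: rhs holds; lhs holds on [2,3]. k = 2.

2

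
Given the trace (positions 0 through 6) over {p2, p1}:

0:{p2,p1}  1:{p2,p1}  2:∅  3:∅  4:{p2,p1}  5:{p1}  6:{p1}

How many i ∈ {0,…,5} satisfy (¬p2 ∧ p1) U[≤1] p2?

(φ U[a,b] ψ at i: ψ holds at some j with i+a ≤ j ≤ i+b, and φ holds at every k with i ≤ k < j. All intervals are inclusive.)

3

Evaluate at each i in [0,5]:
  i=0: ✓ (rhs at j=0)
  i=1: ✓ (rhs at j=1)
  i=2: ✗ (no rhs in [2,3])
  i=3: ✗ (lhs fails at k=3 before rhs at j=4)
  i=4: ✓ (rhs at j=4)
  i=5: ✗ (no rhs in [5,6])
Positions where it holds: {0, 1, 4} → 3.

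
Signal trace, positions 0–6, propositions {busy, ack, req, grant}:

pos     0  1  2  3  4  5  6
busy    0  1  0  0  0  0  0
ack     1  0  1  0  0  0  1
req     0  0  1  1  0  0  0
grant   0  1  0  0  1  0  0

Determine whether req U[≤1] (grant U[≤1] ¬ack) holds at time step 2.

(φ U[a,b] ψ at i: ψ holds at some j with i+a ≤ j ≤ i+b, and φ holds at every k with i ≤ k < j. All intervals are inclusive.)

Need some j in [2,3] with (grant U[≤1] ¬ack), and req at every k in [2,j-1].
  j=2: (grant U[≤1] ¬ack) — fails.
  j=3: (grant U[≤1] ¬ack) holds; req holds at every k in [2,2] → satisfied.

Yes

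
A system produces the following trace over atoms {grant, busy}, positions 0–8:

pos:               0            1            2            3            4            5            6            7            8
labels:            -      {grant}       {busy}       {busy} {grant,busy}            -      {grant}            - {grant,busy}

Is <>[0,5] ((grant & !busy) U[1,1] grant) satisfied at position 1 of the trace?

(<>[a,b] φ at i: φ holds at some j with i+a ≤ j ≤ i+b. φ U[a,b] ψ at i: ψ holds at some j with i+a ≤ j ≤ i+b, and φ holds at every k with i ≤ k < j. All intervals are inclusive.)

False

Check ((grant & !busy) U[1,1] grant) at each j in [1,6]:
  j=1: fails
  j=2: fails
  j=3: fails
  j=4: fails
  j=5: fails
  j=6: fails
No position in the window satisfies it → formula fails.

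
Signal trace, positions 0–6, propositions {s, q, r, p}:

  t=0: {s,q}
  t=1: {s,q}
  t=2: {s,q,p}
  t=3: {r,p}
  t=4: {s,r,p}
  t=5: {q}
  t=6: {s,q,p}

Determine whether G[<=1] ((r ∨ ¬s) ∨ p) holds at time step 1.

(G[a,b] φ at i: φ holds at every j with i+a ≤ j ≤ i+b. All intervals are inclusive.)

Does not hold

Check ((r ∨ ¬s) ∨ p) at every j in [1,2]:
  j=1: false
  j=2: true
Fails at j=1 → formula fails.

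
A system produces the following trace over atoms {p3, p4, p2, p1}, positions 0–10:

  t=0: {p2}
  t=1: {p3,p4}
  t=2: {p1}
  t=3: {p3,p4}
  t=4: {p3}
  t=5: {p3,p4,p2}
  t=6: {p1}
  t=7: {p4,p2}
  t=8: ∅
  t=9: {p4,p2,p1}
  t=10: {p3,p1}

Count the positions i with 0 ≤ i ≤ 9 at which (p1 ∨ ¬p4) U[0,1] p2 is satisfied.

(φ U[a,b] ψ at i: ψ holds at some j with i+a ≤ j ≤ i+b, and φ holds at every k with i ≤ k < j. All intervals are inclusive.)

Evaluate at each i in [0,9]:
  i=0: ✓ (rhs at j=0)
  i=1: ✗ (no rhs in [1,2])
  i=2: ✗ (no rhs in [2,3])
  i=3: ✗ (no rhs in [3,4])
  i=4: ✓ (rhs at j=5; lhs holds on [4,4])
  i=5: ✓ (rhs at j=5)
  i=6: ✓ (rhs at j=7; lhs holds on [6,6])
  i=7: ✓ (rhs at j=7)
  i=8: ✓ (rhs at j=9; lhs holds on [8,8])
  i=9: ✓ (rhs at j=9)
Positions where it holds: {0, 4, 5, 6, 7, 8, 9} → 7.

7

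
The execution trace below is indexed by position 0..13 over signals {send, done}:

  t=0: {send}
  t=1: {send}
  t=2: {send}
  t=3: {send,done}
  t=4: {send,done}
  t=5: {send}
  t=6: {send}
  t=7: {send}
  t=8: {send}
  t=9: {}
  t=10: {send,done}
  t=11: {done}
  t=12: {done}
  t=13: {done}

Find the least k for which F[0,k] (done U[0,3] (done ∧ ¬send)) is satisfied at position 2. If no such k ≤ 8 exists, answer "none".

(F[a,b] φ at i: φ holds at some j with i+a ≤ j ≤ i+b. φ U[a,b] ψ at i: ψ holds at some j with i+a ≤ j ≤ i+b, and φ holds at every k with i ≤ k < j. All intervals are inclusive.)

8

Scan j = 2,3,… for (done U[0,3] (done ∧ ¬send)):
  j=2: fails
  j=3: fails
  j=4: fails
  j=5: fails
  j=6: fails
  j=7: fails
  j=8: fails
  j=9: fails
  j=10: holds
First hit at j=10, so smallest k = 10-2 = 8.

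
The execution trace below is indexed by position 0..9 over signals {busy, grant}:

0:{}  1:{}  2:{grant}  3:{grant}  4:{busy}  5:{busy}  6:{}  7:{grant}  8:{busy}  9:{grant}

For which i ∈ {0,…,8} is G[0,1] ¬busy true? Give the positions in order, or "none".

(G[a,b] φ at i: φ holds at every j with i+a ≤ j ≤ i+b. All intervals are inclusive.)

Evaluate at each i in [0,8]:
  i=0: ✓ (all of [0,1])
  i=1: ✓ (all of [1,2])
  i=2: ✓ (all of [2,3])
  i=3: ✗ (fails at j=4)
  i=4: ✗ (fails at j=4)
  i=5: ✗ (fails at j=5)
  i=6: ✓ (all of [6,7])
  i=7: ✗ (fails at j=8)
  i=8: ✗ (fails at j=8)

0, 1, 2, 6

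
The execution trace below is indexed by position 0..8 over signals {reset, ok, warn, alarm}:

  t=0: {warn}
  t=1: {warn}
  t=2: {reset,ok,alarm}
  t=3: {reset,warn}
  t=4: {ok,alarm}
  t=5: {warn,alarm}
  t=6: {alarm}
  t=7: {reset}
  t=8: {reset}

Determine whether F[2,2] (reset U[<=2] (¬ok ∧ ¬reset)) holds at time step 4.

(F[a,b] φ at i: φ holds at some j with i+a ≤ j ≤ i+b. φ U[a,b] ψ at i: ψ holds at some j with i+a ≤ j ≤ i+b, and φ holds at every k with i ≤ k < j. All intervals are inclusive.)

True

Check (reset U[<=2] (¬ok ∧ ¬reset)) at each j in [6,6]:
  j=6: holds
Found at j=6 → formula holds.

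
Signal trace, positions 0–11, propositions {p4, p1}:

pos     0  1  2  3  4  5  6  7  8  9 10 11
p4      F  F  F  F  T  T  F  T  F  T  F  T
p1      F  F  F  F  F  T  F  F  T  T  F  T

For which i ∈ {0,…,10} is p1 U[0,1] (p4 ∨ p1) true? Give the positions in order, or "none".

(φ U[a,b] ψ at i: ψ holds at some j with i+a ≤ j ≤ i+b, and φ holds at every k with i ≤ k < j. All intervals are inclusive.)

Evaluate at each i in [0,10]:
  i=0: ✗ (no rhs in [0,1])
  i=1: ✗ (no rhs in [1,2])
  i=2: ✗ (no rhs in [2,3])
  i=3: ✗ (lhs fails at k=3 before rhs at j=4)
  i=4: ✓ (rhs at j=4)
  i=5: ✓ (rhs at j=5)
  i=6: ✗ (lhs fails at k=6 before rhs at j=7)
  i=7: ✓ (rhs at j=7)
  i=8: ✓ (rhs at j=8)
  i=9: ✓ (rhs at j=9)
  i=10: ✗ (lhs fails at k=10 before rhs at j=11)

4, 5, 7, 8, 9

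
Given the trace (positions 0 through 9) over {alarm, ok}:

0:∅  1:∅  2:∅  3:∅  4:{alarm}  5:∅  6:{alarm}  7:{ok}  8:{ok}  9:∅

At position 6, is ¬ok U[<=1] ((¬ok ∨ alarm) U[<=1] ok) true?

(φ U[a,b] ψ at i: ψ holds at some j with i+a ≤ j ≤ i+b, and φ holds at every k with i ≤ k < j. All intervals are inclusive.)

Need some j in [6,7] with ((¬ok ∨ alarm) U[<=1] ok), and ¬ok at every k in [6,j-1].
  j=6: ((¬ok ∨ alarm) U[<=1] ok) holds; no prefix to check → satisfied.

True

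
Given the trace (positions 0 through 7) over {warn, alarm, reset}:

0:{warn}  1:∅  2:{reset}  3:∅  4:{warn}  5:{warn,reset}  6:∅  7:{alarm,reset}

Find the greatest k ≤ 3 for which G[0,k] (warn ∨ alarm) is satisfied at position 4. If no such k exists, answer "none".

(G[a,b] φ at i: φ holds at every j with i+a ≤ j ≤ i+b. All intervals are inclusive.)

1

(warn ∨ alarm) must hold from j=4 onward; find where it first fails.
  j=4: holds
  j=5: holds
  j=6: fails
Holds on [4,5], so largest k = 1.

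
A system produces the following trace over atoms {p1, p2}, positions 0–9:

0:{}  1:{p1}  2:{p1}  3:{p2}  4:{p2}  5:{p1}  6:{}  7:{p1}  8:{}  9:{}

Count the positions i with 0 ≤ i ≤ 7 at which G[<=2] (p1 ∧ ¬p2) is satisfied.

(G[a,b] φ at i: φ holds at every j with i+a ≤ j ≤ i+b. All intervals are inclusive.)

Evaluate at each i in [0,7]:
  i=0: ✗ (fails at j=0)
  i=1: ✗ (fails at j=3)
  i=2: ✗ (fails at j=3)
  i=3: ✗ (fails at j=3)
  i=4: ✗ (fails at j=4)
  i=5: ✗ (fails at j=6)
  i=6: ✗ (fails at j=6)
  i=7: ✗ (fails at j=8)
Positions where it holds: {} → 0.

0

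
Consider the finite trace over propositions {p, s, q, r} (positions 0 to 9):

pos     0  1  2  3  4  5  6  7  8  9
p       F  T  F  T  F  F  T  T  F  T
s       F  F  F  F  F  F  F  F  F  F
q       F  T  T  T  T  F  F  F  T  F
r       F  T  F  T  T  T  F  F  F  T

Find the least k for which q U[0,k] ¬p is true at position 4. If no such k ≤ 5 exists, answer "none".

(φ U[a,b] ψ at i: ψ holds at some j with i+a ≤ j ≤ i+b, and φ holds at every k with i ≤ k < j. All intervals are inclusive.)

0

Need earliest j ≥ 4 with ¬p, and q at every k in [4,j-1].
  j=4: rhs holds (empty prefix). k = 0.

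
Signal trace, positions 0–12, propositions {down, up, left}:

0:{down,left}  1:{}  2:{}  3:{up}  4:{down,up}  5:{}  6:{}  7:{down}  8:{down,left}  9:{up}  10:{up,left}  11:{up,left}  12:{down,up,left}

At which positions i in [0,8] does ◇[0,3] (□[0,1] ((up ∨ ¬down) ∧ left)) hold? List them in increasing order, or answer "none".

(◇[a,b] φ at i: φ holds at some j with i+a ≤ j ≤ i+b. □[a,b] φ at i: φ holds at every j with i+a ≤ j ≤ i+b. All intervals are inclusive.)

Evaluate at each i in [0,8]:
  i=0: ✗ (none in [0,3])
  i=1: ✗ (none in [1,4])
  i=2: ✗ (none in [2,5])
  i=3: ✗ (none in [3,6])
  i=4: ✗ (none in [4,7])
  i=5: ✗ (none in [5,8])
  i=6: ✗ (none in [6,9])
  i=7: ✓ (witness j=10)
  i=8: ✓ (witness j=10)

7, 8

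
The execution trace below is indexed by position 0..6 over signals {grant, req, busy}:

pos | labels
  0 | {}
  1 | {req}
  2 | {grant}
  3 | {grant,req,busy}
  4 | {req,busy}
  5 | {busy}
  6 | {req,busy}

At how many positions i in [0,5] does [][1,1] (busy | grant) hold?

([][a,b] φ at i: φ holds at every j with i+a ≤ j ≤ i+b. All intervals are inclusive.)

Evaluate at each i in [0,5]:
  i=0: ✗ (fails at j=1)
  i=1: ✓ (all of [2,2])
  i=2: ✓ (all of [3,3])
  i=3: ✓ (all of [4,4])
  i=4: ✓ (all of [5,5])
  i=5: ✓ (all of [6,6])
Positions where it holds: {1, 2, 3, 4, 5} → 5.

5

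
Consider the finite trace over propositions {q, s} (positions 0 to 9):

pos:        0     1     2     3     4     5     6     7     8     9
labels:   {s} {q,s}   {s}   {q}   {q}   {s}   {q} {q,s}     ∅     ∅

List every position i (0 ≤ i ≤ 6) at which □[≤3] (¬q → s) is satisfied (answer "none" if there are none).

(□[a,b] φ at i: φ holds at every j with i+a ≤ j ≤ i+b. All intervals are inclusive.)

Evaluate at each i in [0,6]:
  i=0: ✓ (all of [0,3])
  i=1: ✓ (all of [1,4])
  i=2: ✓ (all of [2,5])
  i=3: ✓ (all of [3,6])
  i=4: ✓ (all of [4,7])
  i=5: ✗ (fails at j=8)
  i=6: ✗ (fails at j=8)

0, 1, 2, 3, 4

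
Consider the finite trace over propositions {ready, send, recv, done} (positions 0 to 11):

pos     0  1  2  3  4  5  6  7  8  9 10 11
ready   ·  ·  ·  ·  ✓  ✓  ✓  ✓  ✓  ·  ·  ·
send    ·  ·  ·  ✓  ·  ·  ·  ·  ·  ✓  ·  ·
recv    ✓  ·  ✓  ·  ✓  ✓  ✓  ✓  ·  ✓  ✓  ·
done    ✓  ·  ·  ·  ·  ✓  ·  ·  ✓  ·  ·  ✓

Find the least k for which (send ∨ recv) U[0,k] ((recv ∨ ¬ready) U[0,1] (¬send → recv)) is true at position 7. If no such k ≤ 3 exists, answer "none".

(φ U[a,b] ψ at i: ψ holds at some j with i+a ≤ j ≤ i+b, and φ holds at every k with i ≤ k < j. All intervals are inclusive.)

Need earliest j ≥ 7 with ((recv ∨ ¬ready) U[0,1] (¬send → recv)), and (send ∨ recv) at every k in [7,j-1].
  j=7: rhs holds (empty prefix). k = 0.

0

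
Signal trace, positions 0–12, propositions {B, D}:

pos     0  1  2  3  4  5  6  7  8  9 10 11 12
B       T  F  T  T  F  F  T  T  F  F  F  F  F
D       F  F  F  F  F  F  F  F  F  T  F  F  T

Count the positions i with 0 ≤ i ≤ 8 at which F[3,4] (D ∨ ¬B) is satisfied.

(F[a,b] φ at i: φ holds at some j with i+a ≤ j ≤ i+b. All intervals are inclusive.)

8

Evaluate at each i in [0,8]:
  i=0: ✓ (witness j=4)
  i=1: ✓ (witness j=4)
  i=2: ✓ (witness j=5)
  i=3: ✗ (none in [6,7])
  i=4: ✓ (witness j=8)
  i=5: ✓ (witness j=8)
  i=6: ✓ (witness j=9)
  i=7: ✓ (witness j=10)
  i=8: ✓ (witness j=11)
Positions where it holds: {0, 1, 2, 4, 5, 6, 7, 8} → 8.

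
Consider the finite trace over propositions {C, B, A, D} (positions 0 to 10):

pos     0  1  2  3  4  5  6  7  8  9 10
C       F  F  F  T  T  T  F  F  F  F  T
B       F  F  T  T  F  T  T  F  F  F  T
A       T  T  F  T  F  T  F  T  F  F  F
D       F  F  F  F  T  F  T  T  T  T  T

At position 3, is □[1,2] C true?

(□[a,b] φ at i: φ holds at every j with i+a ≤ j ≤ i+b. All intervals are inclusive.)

Holds

Check C at every j in [4,5]:
  j=4: true
  j=5: true
All positions satisfy it → formula holds.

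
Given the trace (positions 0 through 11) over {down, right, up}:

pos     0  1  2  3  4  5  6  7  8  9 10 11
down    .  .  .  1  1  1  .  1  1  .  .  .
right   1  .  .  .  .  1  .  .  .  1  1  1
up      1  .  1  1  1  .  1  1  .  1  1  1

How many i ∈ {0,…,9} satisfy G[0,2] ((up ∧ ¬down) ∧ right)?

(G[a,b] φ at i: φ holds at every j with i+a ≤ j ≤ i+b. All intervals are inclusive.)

1

Evaluate at each i in [0,9]:
  i=0: ✗ (fails at j=1)
  i=1: ✗ (fails at j=1)
  i=2: ✗ (fails at j=2)
  i=3: ✗ (fails at j=3)
  i=4: ✗ (fails at j=4)
  i=5: ✗ (fails at j=5)
  i=6: ✗ (fails at j=6)
  i=7: ✗ (fails at j=7)
  i=8: ✗ (fails at j=8)
  i=9: ✓ (all of [9,11])
Positions where it holds: {9} → 1.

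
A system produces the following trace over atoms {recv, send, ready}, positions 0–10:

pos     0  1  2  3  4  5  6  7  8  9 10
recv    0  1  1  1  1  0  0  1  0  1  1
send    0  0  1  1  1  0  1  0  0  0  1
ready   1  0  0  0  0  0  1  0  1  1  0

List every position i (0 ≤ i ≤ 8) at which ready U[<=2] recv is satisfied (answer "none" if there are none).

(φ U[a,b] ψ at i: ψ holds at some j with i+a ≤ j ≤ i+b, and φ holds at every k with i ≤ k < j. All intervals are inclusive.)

0, 1, 2, 3, 4, 6, 7, 8

Evaluate at each i in [0,8]:
  i=0: ✓ (rhs at j=1; lhs holds on [0,0])
  i=1: ✓ (rhs at j=1)
  i=2: ✓ (rhs at j=2)
  i=3: ✓ (rhs at j=3)
  i=4: ✓ (rhs at j=4)
  i=5: ✗ (lhs fails at k=5 before rhs at j=7)
  i=6: ✓ (rhs at j=7; lhs holds on [6,6])
  i=7: ✓ (rhs at j=7)
  i=8: ✓ (rhs at j=9; lhs holds on [8,8])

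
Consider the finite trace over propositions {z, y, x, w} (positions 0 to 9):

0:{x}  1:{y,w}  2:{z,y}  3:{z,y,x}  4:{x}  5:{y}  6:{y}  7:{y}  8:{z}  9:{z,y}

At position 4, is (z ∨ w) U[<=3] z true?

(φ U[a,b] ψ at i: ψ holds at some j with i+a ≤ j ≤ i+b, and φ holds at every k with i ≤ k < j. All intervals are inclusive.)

Need some j in [4,7] with z, and (z ∨ w) at every k in [4,j-1].
  j=4: z false.
  j=5: z false.
  j=6: z false.
  j=7: z false.
No j in the window works → until fails.

No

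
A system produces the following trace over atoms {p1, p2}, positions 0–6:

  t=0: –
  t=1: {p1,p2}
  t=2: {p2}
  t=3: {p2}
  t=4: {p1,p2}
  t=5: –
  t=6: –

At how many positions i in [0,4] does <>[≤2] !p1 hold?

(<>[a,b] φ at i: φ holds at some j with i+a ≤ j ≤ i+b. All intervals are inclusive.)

5

Evaluate at each i in [0,4]:
  i=0: ✓ (witness j=0)
  i=1: ✓ (witness j=2)
  i=2: ✓ (witness j=2)
  i=3: ✓ (witness j=3)
  i=4: ✓ (witness j=5)
Positions where it holds: {0, 1, 2, 3, 4} → 5.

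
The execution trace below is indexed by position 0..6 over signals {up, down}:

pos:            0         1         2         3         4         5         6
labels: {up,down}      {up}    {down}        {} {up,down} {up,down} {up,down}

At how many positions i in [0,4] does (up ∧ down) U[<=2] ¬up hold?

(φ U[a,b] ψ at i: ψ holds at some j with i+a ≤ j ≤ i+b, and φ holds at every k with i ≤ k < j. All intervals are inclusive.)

Evaluate at each i in [0,4]:
  i=0: ✗ (lhs fails at k=1 before rhs at j=2)
  i=1: ✗ (lhs fails at k=1 before rhs at j=2)
  i=2: ✓ (rhs at j=2)
  i=3: ✓ (rhs at j=3)
  i=4: ✗ (no rhs in [4,6])
Positions where it holds: {2, 3} → 2.

2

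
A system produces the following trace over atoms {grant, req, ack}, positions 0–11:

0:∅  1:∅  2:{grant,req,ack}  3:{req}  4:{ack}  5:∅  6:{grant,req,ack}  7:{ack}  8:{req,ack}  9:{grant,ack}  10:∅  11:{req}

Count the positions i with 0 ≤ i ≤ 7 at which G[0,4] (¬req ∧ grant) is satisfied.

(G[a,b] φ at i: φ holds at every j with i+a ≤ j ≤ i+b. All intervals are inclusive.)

0

Evaluate at each i in [0,7]:
  i=0: ✗ (fails at j=0)
  i=1: ✗ (fails at j=1)
  i=2: ✗ (fails at j=2)
  i=3: ✗ (fails at j=3)
  i=4: ✗ (fails at j=4)
  i=5: ✗ (fails at j=5)
  i=6: ✗ (fails at j=6)
  i=7: ✗ (fails at j=7)
Positions where it holds: {} → 0.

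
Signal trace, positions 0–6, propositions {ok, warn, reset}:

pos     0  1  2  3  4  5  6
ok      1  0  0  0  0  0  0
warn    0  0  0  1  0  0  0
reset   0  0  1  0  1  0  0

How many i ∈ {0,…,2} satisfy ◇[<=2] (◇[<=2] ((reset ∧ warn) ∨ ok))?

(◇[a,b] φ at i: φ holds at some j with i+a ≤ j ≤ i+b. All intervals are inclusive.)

Evaluate at each i in [0,2]:
  i=0: ✓ (witness j=0)
  i=1: ✗ (none in [1,3])
  i=2: ✗ (none in [2,4])
Positions where it holds: {0} → 1.

1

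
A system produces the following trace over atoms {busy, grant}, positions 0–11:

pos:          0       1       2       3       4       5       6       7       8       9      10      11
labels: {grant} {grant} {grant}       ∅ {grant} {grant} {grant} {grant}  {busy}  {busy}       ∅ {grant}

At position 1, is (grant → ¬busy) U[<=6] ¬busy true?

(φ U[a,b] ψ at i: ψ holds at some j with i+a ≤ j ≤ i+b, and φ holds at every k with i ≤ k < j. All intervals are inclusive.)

Need some j in [1,7] with ¬busy, and (grant → ¬busy) at every k in [1,j-1].
  j=1: ¬busy holds; no prefix to check → satisfied.

Yes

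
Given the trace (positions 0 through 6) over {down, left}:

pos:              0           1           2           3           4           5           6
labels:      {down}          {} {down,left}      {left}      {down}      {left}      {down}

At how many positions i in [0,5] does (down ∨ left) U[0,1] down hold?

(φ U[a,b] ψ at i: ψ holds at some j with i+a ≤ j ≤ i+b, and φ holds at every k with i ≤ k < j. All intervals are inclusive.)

Evaluate at each i in [0,5]:
  i=0: ✓ (rhs at j=0)
  i=1: ✗ (lhs fails at k=1 before rhs at j=2)
  i=2: ✓ (rhs at j=2)
  i=3: ✓ (rhs at j=4; lhs holds on [3,3])
  i=4: ✓ (rhs at j=4)
  i=5: ✓ (rhs at j=6; lhs holds on [5,5])
Positions where it holds: {0, 2, 3, 4, 5} → 5.

5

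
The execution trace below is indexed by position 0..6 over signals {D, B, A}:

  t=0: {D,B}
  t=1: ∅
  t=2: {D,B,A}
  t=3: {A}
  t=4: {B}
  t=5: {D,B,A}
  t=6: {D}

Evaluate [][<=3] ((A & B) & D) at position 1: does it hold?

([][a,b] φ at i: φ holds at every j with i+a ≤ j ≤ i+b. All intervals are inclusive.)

Check ((A & B) & D) at every j in [1,4]:
  j=1: false
  j=2: true
  j=3: false
  j=4: false
Fails at j=1 → formula fails.

No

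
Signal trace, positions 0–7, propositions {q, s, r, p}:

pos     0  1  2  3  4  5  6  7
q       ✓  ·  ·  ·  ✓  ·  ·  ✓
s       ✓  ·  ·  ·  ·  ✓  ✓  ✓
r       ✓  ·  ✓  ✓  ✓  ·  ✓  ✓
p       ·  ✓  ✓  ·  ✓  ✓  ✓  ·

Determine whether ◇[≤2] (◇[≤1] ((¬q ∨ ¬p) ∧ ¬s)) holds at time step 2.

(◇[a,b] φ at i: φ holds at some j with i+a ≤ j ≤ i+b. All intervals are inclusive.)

Check ◇[≤1] ((¬q ∨ ¬p) ∧ ¬s) at each j in [2,4]:
  j=2: holds (witness at 2)
  j=3: holds (witness at 3)
  j=4: fails (none in [4,5])
Found at j=2 → formula holds.

Yes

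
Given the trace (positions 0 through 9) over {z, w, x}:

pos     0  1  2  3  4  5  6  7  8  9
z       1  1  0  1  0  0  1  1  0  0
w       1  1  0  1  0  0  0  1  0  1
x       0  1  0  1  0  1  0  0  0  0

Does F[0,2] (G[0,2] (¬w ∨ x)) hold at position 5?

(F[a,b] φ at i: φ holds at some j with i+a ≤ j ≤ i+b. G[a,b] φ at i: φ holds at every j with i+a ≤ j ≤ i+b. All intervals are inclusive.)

Check G[0,2] (¬w ∨ x) at each j in [5,7]:
  j=5: fails at 7
  j=6: fails at 7
  j=7: fails at 7
No position in the window satisfies it → formula fails.

Does not hold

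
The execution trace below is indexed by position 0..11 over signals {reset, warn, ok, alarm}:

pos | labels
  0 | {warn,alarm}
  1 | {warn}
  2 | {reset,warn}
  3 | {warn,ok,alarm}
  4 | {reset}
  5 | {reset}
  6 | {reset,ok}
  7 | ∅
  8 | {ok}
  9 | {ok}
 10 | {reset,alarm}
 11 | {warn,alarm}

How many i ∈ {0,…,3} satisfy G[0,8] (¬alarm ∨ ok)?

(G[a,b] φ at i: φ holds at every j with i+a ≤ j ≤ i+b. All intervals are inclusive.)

Evaluate at each i in [0,3]:
  i=0: ✗ (fails at j=0)
  i=1: ✓ (all of [1,9])
  i=2: ✗ (fails at j=10)
  i=3: ✗ (fails at j=10)
Positions where it holds: {1} → 1.

1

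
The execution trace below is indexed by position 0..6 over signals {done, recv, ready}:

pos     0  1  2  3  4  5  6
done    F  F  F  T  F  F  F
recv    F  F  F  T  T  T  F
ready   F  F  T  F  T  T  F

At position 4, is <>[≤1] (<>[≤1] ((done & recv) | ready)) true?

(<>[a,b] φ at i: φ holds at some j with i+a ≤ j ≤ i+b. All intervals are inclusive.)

Yes

Check <>[≤1] ((done & recv) | ready) at each j in [4,5]:
  j=4: holds (witness at 4)
  j=5: holds (witness at 5)
Found at j=4 → formula holds.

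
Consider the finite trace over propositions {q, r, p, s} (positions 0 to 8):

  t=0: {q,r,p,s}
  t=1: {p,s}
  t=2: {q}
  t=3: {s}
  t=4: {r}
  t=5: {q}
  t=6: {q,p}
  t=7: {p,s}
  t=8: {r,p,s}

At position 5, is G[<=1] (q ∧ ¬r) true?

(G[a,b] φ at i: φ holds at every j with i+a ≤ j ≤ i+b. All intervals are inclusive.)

Check (q ∧ ¬r) at every j in [5,6]:
  j=5: true
  j=6: true
All positions satisfy it → formula holds.

Yes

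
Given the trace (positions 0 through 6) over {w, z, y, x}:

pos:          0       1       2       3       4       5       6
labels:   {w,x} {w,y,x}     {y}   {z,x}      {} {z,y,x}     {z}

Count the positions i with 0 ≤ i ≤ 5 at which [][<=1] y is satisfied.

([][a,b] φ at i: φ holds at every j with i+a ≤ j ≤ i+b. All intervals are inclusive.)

Evaluate at each i in [0,5]:
  i=0: ✗ (fails at j=0)
  i=1: ✓ (all of [1,2])
  i=2: ✗ (fails at j=3)
  i=3: ✗ (fails at j=3)
  i=4: ✗ (fails at j=4)
  i=5: ✗ (fails at j=6)
Positions where it holds: {1} → 1.

1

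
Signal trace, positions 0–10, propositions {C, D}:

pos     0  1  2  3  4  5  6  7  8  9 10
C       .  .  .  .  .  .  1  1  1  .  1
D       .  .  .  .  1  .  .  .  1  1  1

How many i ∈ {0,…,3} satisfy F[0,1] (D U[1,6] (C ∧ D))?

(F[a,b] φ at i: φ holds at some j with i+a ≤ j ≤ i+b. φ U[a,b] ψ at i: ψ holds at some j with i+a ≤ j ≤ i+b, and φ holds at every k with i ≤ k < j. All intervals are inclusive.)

0

Evaluate at each i in [0,3]:
  i=0: ✗ (none in [0,1])
  i=1: ✗ (none in [1,2])
  i=2: ✗ (none in [2,3])
  i=3: ✗ (none in [3,4])
Positions where it holds: {} → 0.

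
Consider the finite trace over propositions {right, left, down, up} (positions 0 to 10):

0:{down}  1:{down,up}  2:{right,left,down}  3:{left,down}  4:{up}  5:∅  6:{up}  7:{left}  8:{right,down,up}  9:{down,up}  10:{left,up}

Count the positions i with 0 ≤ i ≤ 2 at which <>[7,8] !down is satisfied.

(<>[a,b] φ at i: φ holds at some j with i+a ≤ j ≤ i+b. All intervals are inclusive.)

2

Evaluate at each i in [0,2]:
  i=0: ✓ (witness j=7)
  i=1: ✗ (none in [8,9])
  i=2: ✓ (witness j=10)
Positions where it holds: {0, 2} → 2.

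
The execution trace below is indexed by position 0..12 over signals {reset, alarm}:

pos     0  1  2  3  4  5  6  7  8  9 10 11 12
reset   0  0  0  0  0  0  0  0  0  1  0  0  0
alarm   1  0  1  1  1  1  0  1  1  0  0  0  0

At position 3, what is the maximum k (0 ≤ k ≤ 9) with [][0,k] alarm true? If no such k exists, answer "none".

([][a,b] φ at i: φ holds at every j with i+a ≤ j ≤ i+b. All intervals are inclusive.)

2

alarm must hold from j=3 onward; find where it first fails.
  j=3: holds
  j=4: holds
  j=5: holds
  j=6: fails
Holds on [3,5], so largest k = 2.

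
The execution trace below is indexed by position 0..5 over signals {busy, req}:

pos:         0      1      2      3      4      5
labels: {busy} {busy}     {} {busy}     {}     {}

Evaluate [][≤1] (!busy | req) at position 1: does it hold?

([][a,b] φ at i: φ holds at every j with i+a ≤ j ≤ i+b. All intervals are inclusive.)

Check (!busy | req) at every j in [1,2]:
  j=1: false
  j=2: true
Fails at j=1 → formula fails.

Does not hold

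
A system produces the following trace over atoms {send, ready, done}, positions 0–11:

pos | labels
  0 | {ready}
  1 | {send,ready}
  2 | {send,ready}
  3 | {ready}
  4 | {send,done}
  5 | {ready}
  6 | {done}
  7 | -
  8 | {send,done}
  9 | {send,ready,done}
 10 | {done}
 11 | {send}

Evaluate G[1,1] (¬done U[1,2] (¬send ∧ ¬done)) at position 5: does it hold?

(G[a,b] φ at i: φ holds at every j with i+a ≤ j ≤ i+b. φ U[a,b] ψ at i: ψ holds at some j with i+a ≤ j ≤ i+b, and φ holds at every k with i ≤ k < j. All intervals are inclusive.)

Check (¬done U[1,2] (¬send ∧ ¬done)) at every j in [6,6]:
  j=6: fails
Fails at j=6 → formula fails.

No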